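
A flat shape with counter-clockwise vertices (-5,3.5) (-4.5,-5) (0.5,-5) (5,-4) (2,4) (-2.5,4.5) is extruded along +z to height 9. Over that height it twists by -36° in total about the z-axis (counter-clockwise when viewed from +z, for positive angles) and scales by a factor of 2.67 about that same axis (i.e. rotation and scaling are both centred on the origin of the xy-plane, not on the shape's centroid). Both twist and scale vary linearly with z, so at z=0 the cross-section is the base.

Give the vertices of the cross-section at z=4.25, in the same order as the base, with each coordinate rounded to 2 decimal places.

Cross-section at z=4.25: (-6.72,8.60) (-10.31,-6.20) (-1.76,-8.81) (6.46,-9.46) (5.51,5.80) (-1.92,9.00)

t = z/height = 4.25/9 = 0.472222
s = 1 + (scale-1)·z/height = 1 + (2.67-1)·4.25/9 = 1.788611
θ = twist·z/height = -36°·4.25/9 = -17.0000° = -0.296706 rad
cos θ = 0.956305, sin θ = -0.292372 (intermediates below are computed at full precision and shown rounded to 5 d.p.)
v1: (-5,3.5) → rotate → (-3.75822,4.80893) → ×s → (-6.72200,8.60130) → (-6.72,8.60)
v2: (-4.5,-5) → rotate → (-5.76523,-3.46585) → ×s → (-10.31175,-6.19906) → (-10.31,-6.20)
v3: (0.5,-5) → rotate → (-0.98371,-4.92771) → ×s → (-1.75947,-8.81376) → (-1.76,-8.81)
v4: (5,-4) → rotate → (3.61204,-5.28708) → ×s → (6.46053,-9.45653) → (6.46,-9.46)
v5: (2,4) → rotate → (3.08210,3.24048) → ×s → (5.51267,5.79595) → (5.51,5.80)
v6: (-2.5,4.5) → rotate → (-1.07509,5.03430) → ×s → (-1.92292,9.00441) → (-1.92,9.00)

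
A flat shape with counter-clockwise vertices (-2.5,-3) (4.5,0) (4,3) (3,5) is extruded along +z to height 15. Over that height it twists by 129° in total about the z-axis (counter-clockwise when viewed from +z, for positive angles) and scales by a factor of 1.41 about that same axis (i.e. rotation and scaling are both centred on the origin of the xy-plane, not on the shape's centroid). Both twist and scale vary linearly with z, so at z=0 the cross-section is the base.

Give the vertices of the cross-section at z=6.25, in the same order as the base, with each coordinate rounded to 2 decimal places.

Cross-section at z=6.25: (1.10,-4.44) (3.12,4.25) (-0.06,5.85) (-2.64,6.29)

t = z/height = 6.25/15 = 0.416667
s = 1 + (scale-1)·z/height = 1 + (1.41-1)·6.25/15 = 1.170833
θ = twist·z/height = 129°·6.25/15 = 53.7500° = 0.938114 rad
cos θ = 0.591310, sin θ = 0.806445 (intermediates below are computed at full precision and shown rounded to 5 d.p.)
v1: (-2.5,-3) → rotate → (0.94106,-3.79004) → ×s → (1.10182,-4.43751) → (1.10,-4.44)
v2: (4.5,0) → rotate → (2.66089,3.62900) → ×s → (3.11546,4.24896) → (3.12,4.25)
v3: (4,3) → rotate → (-0.05410,4.99971) → ×s → (-0.06334,5.85382) → (-0.06,5.85)
v4: (3,5) → rotate → (-2.25829,5.37588) → ×s → (-2.64409,6.29426) → (-2.64,6.29)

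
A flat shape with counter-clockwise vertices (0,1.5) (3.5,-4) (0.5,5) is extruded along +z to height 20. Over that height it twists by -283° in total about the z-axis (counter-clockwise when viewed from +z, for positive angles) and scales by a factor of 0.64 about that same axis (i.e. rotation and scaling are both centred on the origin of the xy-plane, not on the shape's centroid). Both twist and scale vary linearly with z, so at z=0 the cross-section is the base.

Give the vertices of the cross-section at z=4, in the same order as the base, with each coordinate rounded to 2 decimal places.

Cross-section at z=4: (1.16,0.77) (-1.31,-4.75) (4.13,2.17)

t = z/height = 4/20 = 0.2
s = 1 + (scale-1)·z/height = 1 + (0.64-1)·4/20 = 0.928000
θ = twist·z/height = -283°·4/20 = -56.6000° = -0.987856 rad
cos θ = 0.550481, sin θ = -0.834848 (intermediates below are computed at full precision and shown rounded to 5 d.p.)
v1: (0,1.5) → rotate → (1.25227,0.82572) → ×s → (1.16211,0.76627) → (1.16,0.77)
v2: (3.5,-4) → rotate → (-1.41271,-5.12389) → ×s → (-1.31099,-4.75497) → (-1.31,-4.75)
v3: (0.5,5) → rotate → (4.44948,2.33498) → ×s → (4.12912,2.16686) → (4.13,2.17)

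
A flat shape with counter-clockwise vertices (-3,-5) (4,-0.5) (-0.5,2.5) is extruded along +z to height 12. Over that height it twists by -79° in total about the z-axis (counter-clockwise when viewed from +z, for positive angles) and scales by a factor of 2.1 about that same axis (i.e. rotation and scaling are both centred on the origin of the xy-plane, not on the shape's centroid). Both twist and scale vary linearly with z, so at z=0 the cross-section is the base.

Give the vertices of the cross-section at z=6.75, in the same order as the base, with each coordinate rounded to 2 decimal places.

Cross-section at z=6.75: (-9.13,-2.38) (4.06,-5.11) (2.26,3.46)

t = z/height = 6.75/12 = 0.5625
s = 1 + (scale-1)·z/height = 1 + (2.1-1)·6.75/12 = 1.618750
θ = twist·z/height = -79°·6.75/12 = -44.4375° = -0.775581 rad
cos θ = 0.714015, sin θ = -0.700131 (intermediates below are computed at full precision and shown rounded to 5 d.p.)
v1: (-3,-5) → rotate → (-5.64270,-1.46968) → ×s → (-9.13412,-2.37905) → (-9.13,-2.38)
v2: (4,-0.5) → rotate → (2.50599,-3.15753) → ×s → (4.05658,-5.11125) → (4.06,-5.11)
v3: (-0.5,2.5) → rotate → (1.39332,2.13510) → ×s → (2.25544,3.45620) → (2.26,3.46)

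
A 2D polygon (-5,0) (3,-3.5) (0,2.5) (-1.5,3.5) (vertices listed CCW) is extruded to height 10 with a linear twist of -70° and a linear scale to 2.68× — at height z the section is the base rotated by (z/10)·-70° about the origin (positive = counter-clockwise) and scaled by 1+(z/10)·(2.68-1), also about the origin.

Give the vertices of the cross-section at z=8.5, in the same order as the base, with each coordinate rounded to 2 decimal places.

t = z/height = 8.5/10 = 0.85
s = 1 + (scale-1)·z/height = 1 + (2.68-1)·8.5/10 = 2.428000
θ = twist·z/height = -70°·8.5/10 = -59.5000° = -1.038471 rad
cos θ = 0.507538, sin θ = -0.861629 (intermediates below are computed at full precision and shown rounded to 5 d.p.)
v1: (-5,0) → rotate → (-2.53769,4.30815) → ×s → (-6.16152,10.46018) → (-6.16,10.46)
v2: (3,-3.5) → rotate → (-1.49309,-4.36127) → ×s → (-3.62522,-10.58917) → (-3.63,-10.59)
v3: (0,2.5) → rotate → (2.15407,1.26885) → ×s → (5.23009,3.08076) → (5.23,3.08)
v4: (-1.5,3.5) → rotate → (2.25439,3.06883) → ×s → (5.47367,7.45111) → (5.47,7.45)

Cross-section at z=8.5: (-6.16,10.46) (-3.63,-10.59) (5.23,3.08) (5.47,7.45)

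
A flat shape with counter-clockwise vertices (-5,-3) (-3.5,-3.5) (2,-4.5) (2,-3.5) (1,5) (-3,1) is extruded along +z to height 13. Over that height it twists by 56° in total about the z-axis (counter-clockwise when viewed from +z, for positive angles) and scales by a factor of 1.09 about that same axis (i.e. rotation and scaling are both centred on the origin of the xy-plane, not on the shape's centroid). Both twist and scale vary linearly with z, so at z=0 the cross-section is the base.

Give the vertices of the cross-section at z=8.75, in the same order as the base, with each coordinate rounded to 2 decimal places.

Cross-section at z=8.75: (-2.25,-5.76) (-0.67,-5.21) (4.60,-2.48) (3.95,-1.64) (-2.40,4.84) (-3.17,-1.11)

t = z/height = 8.75/13 = 0.673077
s = 1 + (scale-1)·z/height = 1 + (1.09-1)·8.75/13 = 1.060577
θ = twist·z/height = 56°·8.75/13 = 37.6923° = 0.657855 rad
cos θ = 0.791306, sin θ = 0.611421 (intermediates below are computed at full precision and shown rounded to 5 d.p.)
v1: (-5,-3) → rotate → (-2.12227,-5.43102) → ×s → (-2.25083,-5.76002) → (-2.25,-5.76)
v2: (-3.5,-3.5) → rotate → (-0.62960,-4.90954) → ×s → (-0.66774,-5.20695) → (-0.67,-5.21)
v3: (2,-4.5) → rotate → (4.33400,-2.33803) → ×s → (4.59655,-2.47966) → (4.60,-2.48)
v4: (2,-3.5) → rotate → (3.72258,-1.54673) → ×s → (3.94809,-1.64042) → (3.95,-1.64)
v5: (1,5) → rotate → (-2.26580,4.56795) → ×s → (-2.40305,4.84466) → (-2.40,4.84)
v6: (-3,1) → rotate → (-2.98534,-1.04296) → ×s → (-3.16618,-1.10614) → (-3.17,-1.11)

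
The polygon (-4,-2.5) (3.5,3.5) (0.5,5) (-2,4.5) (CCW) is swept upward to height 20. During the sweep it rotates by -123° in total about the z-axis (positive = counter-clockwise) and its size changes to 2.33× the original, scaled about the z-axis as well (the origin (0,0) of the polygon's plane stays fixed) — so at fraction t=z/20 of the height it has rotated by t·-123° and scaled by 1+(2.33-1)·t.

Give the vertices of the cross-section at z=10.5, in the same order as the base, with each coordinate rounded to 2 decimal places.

t = z/height = 10.5/20 = 0.525
s = 1 + (scale-1)·z/height = 1 + (2.33-1)·10.5/20 = 1.698250
θ = twist·z/height = -123°·10.5/20 = -64.5750° = -1.127046 rad
cos θ = 0.429329, sin θ = -0.903148 (intermediates below are computed at full precision and shown rounded to 5 d.p.)
v1: (-4,-2.5) → rotate → (-3.97519,2.53927) → ×s → (-6.75086,4.31231) → (-6.75,4.31)
v2: (3.5,3.5) → rotate → (4.66367,-1.65837) → ×s → (7.92008,-2.81632) → (7.92,-2.82)
v3: (0.5,5) → rotate → (4.73040,1.69507) → ×s → (8.03341,2.87866) → (8.03,2.88)
v4: (-2,4.5) → rotate → (3.20551,3.73828) → ×s → (5.44375,6.34853) → (5.44,6.35)

Cross-section at z=10.5: (-6.75,4.31) (7.92,-2.82) (8.03,2.88) (5.44,6.35)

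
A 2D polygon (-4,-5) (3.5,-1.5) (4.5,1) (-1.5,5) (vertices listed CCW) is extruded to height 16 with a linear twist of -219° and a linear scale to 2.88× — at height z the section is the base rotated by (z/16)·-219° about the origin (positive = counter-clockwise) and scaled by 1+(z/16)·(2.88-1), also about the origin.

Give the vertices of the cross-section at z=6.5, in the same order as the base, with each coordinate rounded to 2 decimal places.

Cross-section at z=6.5: (-8.94,6.90) (-2.53,-6.22) (1.91,-7.90) (8.77,2.80)

t = z/height = 6.5/16 = 0.40625
s = 1 + (scale-1)·z/height = 1 + (2.88-1)·6.5/16 = 1.763750
θ = twist·z/height = -219°·6.5/16 = -88.9688° = -1.552798 rad
cos θ = 0.017998, sin θ = -0.999838 (intermediates below are computed at full precision and shown rounded to 5 d.p.)
v1: (-4,-5) → rotate → (-5.07118,3.90936) → ×s → (-8.94430,6.89514) → (-8.94,6.90)
v2: (3.5,-1.5) → rotate → (-1.43676,-3.52643) → ×s → (-2.53409,-6.21974) → (-2.53,-6.22)
v3: (4.5,1) → rotate → (1.08083,-4.48127) → ×s → (1.90631,-7.90385) → (1.91,-7.90)
v4: (-1.5,5) → rotate → (4.97219,1.58975) → ×s → (8.76971,2.80391) → (8.77,2.80)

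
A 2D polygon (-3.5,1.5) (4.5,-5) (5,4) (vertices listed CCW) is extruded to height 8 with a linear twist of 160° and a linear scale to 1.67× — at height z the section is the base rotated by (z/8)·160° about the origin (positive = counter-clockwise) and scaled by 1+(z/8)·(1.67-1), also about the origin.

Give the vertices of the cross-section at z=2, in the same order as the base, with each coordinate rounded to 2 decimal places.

Cross-section at z=2: (-4.26,-1.29) (7.78,-1.09) (1.47,7.33)

t = z/height = 2/8 = 0.25
s = 1 + (scale-1)·z/height = 1 + (1.67-1)·2/8 = 1.167500
θ = twist·z/height = 160°·2/8 = 40.0000° = 0.698132 rad
cos θ = 0.766044, sin θ = 0.642788 (intermediates below are computed at full precision and shown rounded to 5 d.p.)
v1: (-3.5,1.5) → rotate → (-3.64534,-1.10069) → ×s → (-4.25593,-1.28506) → (-4.26,-1.29)
v2: (4.5,-5) → rotate → (6.66114,-0.93768) → ×s → (7.77688,-1.09474) → (7.78,-1.09)
v3: (5,4) → rotate → (1.25907,6.27812) → ×s → (1.46997,7.32970) → (1.47,7.33)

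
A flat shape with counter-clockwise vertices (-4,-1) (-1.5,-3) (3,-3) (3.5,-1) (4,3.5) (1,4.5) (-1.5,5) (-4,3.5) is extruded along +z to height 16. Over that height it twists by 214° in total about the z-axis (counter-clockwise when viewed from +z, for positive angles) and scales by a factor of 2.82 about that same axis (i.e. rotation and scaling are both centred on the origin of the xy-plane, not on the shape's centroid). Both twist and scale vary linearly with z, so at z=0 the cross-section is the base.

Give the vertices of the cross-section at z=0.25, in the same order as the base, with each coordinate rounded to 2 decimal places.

Cross-section at z=0.25: (-4.05,-1.27) (-1.36,-3.17) (3.26,-2.90) (3.65,-0.82) (3.90,3.83) (0.76,4.68) (-1.84,5.04) (-4.32,3.35)

t = z/height = 0.25/16 = 0.015625
s = 1 + (scale-1)·z/height = 1 + (2.82-1)·0.25/16 = 1.028438
θ = twist·z/height = 214°·0.25/16 = 3.3438° = 0.058359 rad
cos θ = 0.998298, sin θ = 0.058326 (intermediates below are computed at full precision and shown rounded to 5 d.p.)
v1: (-4,-1) → rotate → (-3.93486,-1.23160) → ×s → (-4.04676,-1.26663) → (-4.05,-1.27)
v2: (-1.5,-3) → rotate → (-1.32247,-3.08238) → ×s → (-1.36008,-3.17004) → (-1.36,-3.17)
v3: (3,-3) → rotate → (3.16987,-2.81991) → ×s → (3.26001,-2.90011) → (3.26,-2.90)
v4: (3.5,-1) → rotate → (3.55237,-0.79416) → ×s → (3.65339,-0.81674) → (3.65,-0.82)
v5: (4,3.5) → rotate → (3.78905,3.72735) → ×s → (3.89680,3.83334) → (3.90,3.83)
v6: (1,4.5) → rotate → (0.73583,4.55067) → ×s → (0.75675,4.68007) → (0.76,4.68)
v7: (-1.5,5) → rotate → (-1.78908,4.90400) → ×s → (-1.83995,5.04346) → (-1.84,5.04)
v8: (-4,3.5) → rotate → (-4.19733,3.26074) → ×s → (-4.31669,3.35346) → (-4.32,3.35)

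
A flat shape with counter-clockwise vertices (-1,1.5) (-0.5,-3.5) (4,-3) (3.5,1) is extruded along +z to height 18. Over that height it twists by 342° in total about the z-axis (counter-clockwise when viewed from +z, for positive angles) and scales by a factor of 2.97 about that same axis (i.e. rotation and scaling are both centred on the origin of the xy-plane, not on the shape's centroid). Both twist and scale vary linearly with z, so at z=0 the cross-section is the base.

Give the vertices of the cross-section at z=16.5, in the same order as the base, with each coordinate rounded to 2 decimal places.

t = z/height = 16.5/18 = 0.916667
s = 1 + (scale-1)·z/height = 1 + (2.97-1)·16.5/18 = 2.805833
θ = twist·z/height = 342°·16.5/18 = 313.5000° = 5.471607 rad
cos θ = 0.688355, sin θ = -0.725374 (intermediates below are computed at full precision and shown rounded to 5 d.p.)
v1: (-1,1.5) → rotate → (0.39971,1.75791) → ×s → (1.12151,4.93239) → (1.12,4.93)
v2: (-0.5,-3.5) → rotate → (-2.88299,-2.04655) → ×s → (-8.08918,-5.74229) → (-8.09,-5.74)
v3: (4,-3) → rotate → (0.57730,-4.96656) → ×s → (1.61979,-13.93534) → (1.62,-13.94)
v4: (3.5,1) → rotate → (3.13462,-1.85046) → ×s → (8.79521,-5.19207) → (8.80,-5.19)

Cross-section at z=16.5: (1.12,4.93) (-8.09,-5.74) (1.62,-13.94) (8.80,-5.19)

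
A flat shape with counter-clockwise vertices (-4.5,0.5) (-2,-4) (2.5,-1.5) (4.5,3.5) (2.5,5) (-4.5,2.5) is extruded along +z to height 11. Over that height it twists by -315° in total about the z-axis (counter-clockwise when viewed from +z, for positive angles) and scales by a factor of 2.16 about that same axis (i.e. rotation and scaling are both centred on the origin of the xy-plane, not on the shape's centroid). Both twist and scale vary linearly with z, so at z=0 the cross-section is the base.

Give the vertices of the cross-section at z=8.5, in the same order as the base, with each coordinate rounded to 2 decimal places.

t = z/height = 8.5/11 = 0.772727
s = 1 + (scale-1)·z/height = 1 + (2.16-1)·8.5/11 = 1.896364
θ = twist·z/height = -315°·8.5/11 = -243.4091° = -4.248290 rad
cos θ = -0.447617, sin θ = 0.894225 (intermediates below are computed at full precision and shown rounded to 5 d.p.)
v1: (-4.5,0.5) → rotate → (1.56716,-4.24782) → ×s → (2.97191,-8.05542) → (2.97,-8.06)
v2: (-2,-4) → rotate → (4.47214,0.00202) → ×s → (8.48080,0.00383) → (8.48,0.00)
v3: (2.5,-1.5) → rotate → (0.22229,2.90699) → ×s → (0.42155,5.51271) → (0.42,5.51)
v4: (4.5,3.5) → rotate → (-5.14407,2.45735) → ×s → (-9.75502,4.66004) → (-9.76,4.66)
v5: (2.5,5) → rotate → (-5.59017,-0.00252) → ×s → (-10.60099,-0.00478) → (-10.60,0.00)
v6: (-4.5,2.5) → rotate → (-0.22129,-5.14306) → ×s → (-0.41964,-9.75311) → (-0.42,-9.75)

Cross-section at z=8.5: (2.97,-8.06) (8.48,0.00) (0.42,5.51) (-9.76,4.66) (-10.60,0.00) (-0.42,-9.75)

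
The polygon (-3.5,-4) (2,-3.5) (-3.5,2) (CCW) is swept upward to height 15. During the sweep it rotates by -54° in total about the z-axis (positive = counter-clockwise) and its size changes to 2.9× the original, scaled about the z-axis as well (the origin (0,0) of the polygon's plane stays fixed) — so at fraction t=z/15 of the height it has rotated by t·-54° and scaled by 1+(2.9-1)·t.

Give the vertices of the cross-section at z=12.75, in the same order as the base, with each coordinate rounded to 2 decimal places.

t = z/height = 12.75/15 = 0.85
s = 1 + (scale-1)·z/height = 1 + (2.9-1)·12.75/15 = 2.615000
θ = twist·z/height = -54°·12.75/15 = -45.9000° = -0.801106 rad
cos θ = 0.695913, sin θ = -0.718126 (intermediates below are computed at full precision and shown rounded to 5 d.p.)
v1: (-3.5,-4) → rotate → (-5.30820,-0.27021) → ×s → (-13.88094,-0.70660) → (-13.88,-0.71)
v2: (2,-3.5) → rotate → (-1.12162,-3.87195) → ×s → (-2.93303,-10.12514) → (-2.93,-10.13)
v3: (-3.5,2) → rotate → (-0.99944,3.90527) → ×s → (-2.61354,10.21227) → (-2.61,10.21)

Cross-section at z=12.75: (-13.88,-0.71) (-2.93,-10.13) (-2.61,10.21)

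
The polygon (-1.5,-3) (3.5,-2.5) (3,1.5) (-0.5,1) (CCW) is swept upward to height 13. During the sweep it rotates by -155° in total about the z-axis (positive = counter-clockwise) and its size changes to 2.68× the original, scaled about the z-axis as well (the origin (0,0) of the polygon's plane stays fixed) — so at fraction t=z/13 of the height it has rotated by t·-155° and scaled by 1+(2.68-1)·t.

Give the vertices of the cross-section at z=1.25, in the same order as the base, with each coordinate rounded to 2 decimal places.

Cross-section at z=1.25: (-2.58,-2.92) (3.18,-3.85) (3.82,0.79) (-0.26,1.27)

t = z/height = 1.25/13 = 0.0961538
s = 1 + (scale-1)·z/height = 1 + (2.68-1)·1.25/13 = 1.161538
θ = twist·z/height = -155°·1.25/13 = -14.9038° = -0.260121 rad
cos θ = 0.966359, sin θ = -0.257198 (intermediates below are computed at full precision and shown rounded to 5 d.p.)
v1: (-1.5,-3) → rotate → (-2.22113,-2.51328) → ×s → (-2.57993,-2.91927) → (-2.58,-2.92)
v2: (3.5,-2.5) → rotate → (2.73926,-3.31609) → ×s → (3.18176,-3.85176) → (3.18,-3.85)
v3: (3,1.5) → rotate → (3.28487,0.67795) → ×s → (3.81551,0.78746) → (3.82,0.79)
v4: (-0.5,1) → rotate → (-0.22598,1.09496) → ×s → (-0.26249,1.27184) → (-0.26,1.27)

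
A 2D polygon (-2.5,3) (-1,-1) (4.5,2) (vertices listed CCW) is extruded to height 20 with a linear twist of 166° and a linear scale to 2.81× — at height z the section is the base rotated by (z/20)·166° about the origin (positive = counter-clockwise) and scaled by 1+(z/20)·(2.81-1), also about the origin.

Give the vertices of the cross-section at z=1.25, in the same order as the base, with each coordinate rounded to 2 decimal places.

t = z/height = 1.25/20 = 0.0625
s = 1 + (scale-1)·z/height = 1 + (2.81-1)·1.25/20 = 1.113125
θ = twist·z/height = 166°·1.25/20 = 10.3750° = 0.181078 rad
cos θ = 0.983650, sin θ = 0.180090 (intermediates below are computed at full precision and shown rounded to 5 d.p.)
v1: (-2.5,3) → rotate → (-2.99940,2.50073) → ×s → (-3.33870,2.78362) → (-3.34,2.78)
v2: (-1,-1) → rotate → (-0.80356,-1.16374) → ×s → (-0.89446,-1.29539) → (-0.89,-1.30)
v3: (4.5,2) → rotate → (4.06625,2.77771) → ×s → (4.52624,3.09193) → (4.53,3.09)

Cross-section at z=1.25: (-3.34,2.78) (-0.89,-1.30) (4.53,3.09)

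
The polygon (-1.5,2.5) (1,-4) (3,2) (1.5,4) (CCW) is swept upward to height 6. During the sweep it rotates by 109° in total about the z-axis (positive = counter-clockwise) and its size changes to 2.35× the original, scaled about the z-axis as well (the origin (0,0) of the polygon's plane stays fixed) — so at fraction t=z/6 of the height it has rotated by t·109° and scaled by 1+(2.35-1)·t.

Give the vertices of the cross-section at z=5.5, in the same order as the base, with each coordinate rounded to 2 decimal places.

t = z/height = 5.5/6 = 0.916667
s = 1 + (scale-1)·z/height = 1 + (2.35-1)·5.5/6 = 2.237500
θ = twist·z/height = 109°·5.5/6 = 99.9167° = 1.743875 rad
cos θ = -0.172216, sin θ = 0.985059 (intermediates below are computed at full precision and shown rounded to 5 d.p.)
v1: (-1.5,2.5) → rotate → (-2.20432,-1.90813) → ×s → (-4.93218,-4.26944) → (-4.93,-4.27)
v2: (1,-4) → rotate → (3.76802,1.67392) → ×s → (8.43095,3.74540) → (8.43,3.75)
v3: (3,2) → rotate → (-2.48677,2.61075) → ×s → (-5.56414,5.84155) → (-5.56,5.84)
v4: (1.5,4) → rotate → (-4.19856,0.78873) → ×s → (-9.39428,1.76478) → (-9.39,1.76)

Cross-section at z=5.5: (-4.93,-4.27) (8.43,3.75) (-5.56,5.84) (-9.39,1.76)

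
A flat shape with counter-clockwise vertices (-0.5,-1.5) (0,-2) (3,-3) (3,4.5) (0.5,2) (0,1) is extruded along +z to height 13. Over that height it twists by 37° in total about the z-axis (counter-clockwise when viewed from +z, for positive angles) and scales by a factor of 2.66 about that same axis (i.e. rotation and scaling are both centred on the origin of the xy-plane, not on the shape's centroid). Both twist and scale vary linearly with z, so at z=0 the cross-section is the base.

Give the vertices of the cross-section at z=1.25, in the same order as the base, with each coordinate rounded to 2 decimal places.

Cross-section at z=1.25: (-0.47,-1.77) (0.14,-2.31) (3.69,-3.26) (3.15,5.42) (0.43,2.35) (-0.07,1.16)

t = z/height = 1.25/13 = 0.0961538
s = 1 + (scale-1)·z/height = 1 + (2.66-1)·1.25/13 = 1.159615
θ = twist·z/height = 37°·1.25/13 = 3.5577° = 0.062093 rad
cos θ = 0.998073, sin θ = 0.062054 (intermediates below are computed at full precision and shown rounded to 5 d.p.)
v1: (-0.5,-1.5) → rotate → (-0.40596,-1.52814) → ×s → (-0.47075,-1.77205) → (-0.47,-1.77)
v2: (0,-2) → rotate → (0.12411,-1.99615) → ×s → (0.14392,-2.31476) → (0.14,-2.31)
v3: (3,-3) → rotate → (3.18038,-2.80806) → ×s → (3.68802,-3.25627) → (3.69,-3.26)
v4: (3,4.5) → rotate → (2.71498,4.67749) → ×s → (3.14833,5.42409) → (3.15,5.42)
v5: (0.5,2) → rotate → (0.37493,2.02717) → ×s → (0.43477,2.35074) → (0.43,2.35)
v6: (0,1) → rotate → (-0.06205,0.99807) → ×s → (-0.07196,1.15738) → (-0.07,1.16)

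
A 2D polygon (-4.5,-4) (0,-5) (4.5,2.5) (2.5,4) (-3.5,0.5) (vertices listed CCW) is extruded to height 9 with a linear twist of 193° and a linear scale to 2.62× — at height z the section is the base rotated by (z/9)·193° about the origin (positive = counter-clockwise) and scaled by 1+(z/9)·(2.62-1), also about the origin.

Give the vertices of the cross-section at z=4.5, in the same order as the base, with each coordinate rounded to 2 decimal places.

t = z/height = 4.5/9 = 0.5
s = 1 + (scale-1)·z/height = 1 + (2.62-1)·4.5/9 = 1.810000
θ = twist·z/height = 193°·4.5/9 = 96.5000° = 1.684243 rad
cos θ = -0.113203, sin θ = 0.993572 (intermediates below are computed at full precision and shown rounded to 5 d.p.)
v1: (-4.5,-4) → rotate → (4.48370,-4.01826) → ×s → (8.11550,-7.27305) → (8.12,-7.27)
v2: (0,-5) → rotate → (4.96786,0.56602) → ×s → (8.99183,1.02449) → (8.99,1.02)
v3: (4.5,2.5) → rotate → (-2.99334,4.18807) → ×s → (-5.41795,7.58040) → (-5.42,7.58)
v4: (2.5,4) → rotate → (-4.25730,2.03112) → ×s → (-7.70570,3.67632) → (-7.71,3.68)
v5: (-3.5,0.5) → rotate → (-0.10057,-3.53410) → ×s → (-0.18204,-6.39673) → (-0.18,-6.40)

Cross-section at z=4.5: (8.12,-7.27) (8.99,1.02) (-5.42,7.58) (-7.71,3.68) (-0.18,-6.40)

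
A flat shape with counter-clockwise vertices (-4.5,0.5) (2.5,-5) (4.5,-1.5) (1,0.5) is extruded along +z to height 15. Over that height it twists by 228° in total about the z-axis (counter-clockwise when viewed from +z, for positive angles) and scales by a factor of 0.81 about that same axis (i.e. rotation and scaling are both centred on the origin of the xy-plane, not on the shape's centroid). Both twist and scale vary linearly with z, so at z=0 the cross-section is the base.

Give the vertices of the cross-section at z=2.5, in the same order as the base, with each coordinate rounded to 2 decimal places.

t = z/height = 2.5/15 = 0.166667
s = 1 + (scale-1)·z/height = 1 + (0.81-1)·2.5/15 = 0.968333
θ = twist·z/height = 228°·2.5/15 = 38.0000° = 0.663225 rad
cos θ = 0.788011, sin θ = 0.615661 (intermediates below are computed at full precision and shown rounded to 5 d.p.)
v1: (-4.5,0.5) → rotate → (-3.85388,-2.37647) → ×s → (-3.73184,-2.30122) → (-3.73,-2.30)
v2: (2.5,-5) → rotate → (5.04833,-2.40090) → ×s → (4.88847,-2.32487) → (4.89,-2.32)
v3: (4.5,-1.5) → rotate → (4.46954,1.58846) → ×s → (4.32801,1.53816) → (4.33,1.54)
v4: (1,0.5) → rotate → (0.48018,1.00967) → ×s → (0.46497,0.97769) → (0.46,0.98)

Cross-section at z=2.5: (-3.73,-2.30) (4.89,-2.32) (4.33,1.54) (0.46,0.98)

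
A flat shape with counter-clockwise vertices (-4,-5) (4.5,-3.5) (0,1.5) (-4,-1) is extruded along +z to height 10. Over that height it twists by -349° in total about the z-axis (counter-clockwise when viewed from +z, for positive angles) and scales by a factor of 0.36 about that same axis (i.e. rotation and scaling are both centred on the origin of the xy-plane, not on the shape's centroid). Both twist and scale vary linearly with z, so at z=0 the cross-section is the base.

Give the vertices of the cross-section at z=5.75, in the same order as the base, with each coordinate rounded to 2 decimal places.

Cross-section at z=5.75: (3.48,2.06) (-1.88,3.07) (-0.33,-0.89) (2.59,-0.30)

t = z/height = 5.75/10 = 0.575
s = 1 + (scale-1)·z/height = 1 + (0.36-1)·5.75/10 = 0.632000
θ = twist·z/height = -349°·5.75/10 = -200.6750° = -3.502439 rad
cos θ = -0.935598, sin θ = 0.353067 (intermediates below are computed at full precision and shown rounded to 5 d.p.)
v1: (-4,-5) → rotate → (5.50773,3.26572) → ×s → (3.48088,2.06394) → (3.48,2.06)
v2: (4.5,-3.5) → rotate → (-2.97446,4.86339) → ×s → (-1.87986,3.07366) → (-1.88,3.07)
v3: (0,1.5) → rotate → (-0.52960,-1.40340) → ×s → (-0.33471,-0.88695) → (-0.33,-0.89)
v4: (-4,-1) → rotate → (4.09546,-0.47667) → ×s → (2.58833,-0.30125) → (2.59,-0.30)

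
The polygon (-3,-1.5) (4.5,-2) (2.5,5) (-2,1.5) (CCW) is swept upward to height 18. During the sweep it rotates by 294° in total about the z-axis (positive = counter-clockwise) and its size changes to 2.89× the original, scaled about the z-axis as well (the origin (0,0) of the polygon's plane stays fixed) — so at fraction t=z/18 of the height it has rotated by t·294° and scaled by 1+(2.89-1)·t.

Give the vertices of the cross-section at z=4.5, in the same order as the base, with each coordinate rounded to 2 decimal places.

Cross-section at z=4.5: (0.86,-4.86) (4.71,5.52) (-6.01,5.62) (-2.95,-2.20)

t = z/height = 4.5/18 = 0.25
s = 1 + (scale-1)·z/height = 1 + (2.89-1)·4.5/18 = 1.472500
θ = twist·z/height = 294°·4.5/18 = 73.5000° = 1.282817 rad
cos θ = 0.284015, sin θ = 0.958820 (intermediates below are computed at full precision and shown rounded to 5 d.p.)
v1: (-3,-1.5) → rotate → (0.58618,-3.30248) → ×s → (0.86316,-4.86291) → (0.86,-4.86)
v2: (4.5,-2) → rotate → (3.19571,3.74666) → ×s → (4.70568,5.51695) → (4.71,5.52)
v3: (2.5,5) → rotate → (-4.08406,3.81713) → ×s → (-6.01378,5.62072) → (-6.01,5.62)
v4: (-2,1.5) → rotate → (-2.00626,-1.49162) → ×s → (-2.95422,-2.19641) → (-2.95,-2.20)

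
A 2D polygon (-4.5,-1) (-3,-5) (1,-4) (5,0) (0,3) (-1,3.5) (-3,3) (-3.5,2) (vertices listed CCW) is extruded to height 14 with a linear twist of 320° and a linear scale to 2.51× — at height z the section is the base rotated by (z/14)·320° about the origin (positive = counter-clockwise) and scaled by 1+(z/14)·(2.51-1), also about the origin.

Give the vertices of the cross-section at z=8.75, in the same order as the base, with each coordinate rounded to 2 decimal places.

Cross-section at z=8.75: (7.55,4.82) (2.16,11.13) (-4.49,6.64) (-9.13,-3.32) (1.99,-5.48) (4.15,-5.73) (7.47,-3.49) (7.72,-1.33)

t = z/height = 8.75/14 = 0.625
s = 1 + (scale-1)·z/height = 1 + (2.51-1)·8.75/14 = 1.943750
θ = twist·z/height = 320°·8.75/14 = 200.0000° = 3.490659 rad
cos θ = -0.939693, sin θ = -0.342020 (intermediates below are computed at full precision and shown rounded to 5 d.p.)
v1: (-4.5,-1) → rotate → (3.88660,2.47878) → ×s → (7.55457,4.81813) → (7.55,4.82)
v2: (-3,-5) → rotate → (1.10898,5.72452) → ×s → (2.15557,11.12704) → (2.16,11.13)
v3: (1,-4) → rotate → (-2.30777,3.41675) → ×s → (-4.48573,6.64131) → (-4.49,6.64)
v4: (5,0) → rotate → (-4.69846,-1.71010) → ×s → (-9.13264,-3.32401) → (-9.13,-3.32)
v5: (0,3) → rotate → (1.02606,-2.81908) → ×s → (1.99440,-5.47958) → (1.99,-5.48)
v6: (-1,3.5) → rotate → (2.13676,-2.94690) → ×s → (4.15333,-5.72804) → (4.15,-5.73)
v7: (-3,3) → rotate → (3.84514,-1.79302) → ×s → (7.47399,-3.48518) → (7.47,-3.49)
v8: (-3.5,2) → rotate → (3.97296,-0.68231) → ×s → (7.72245,-1.32625) → (7.72,-1.33)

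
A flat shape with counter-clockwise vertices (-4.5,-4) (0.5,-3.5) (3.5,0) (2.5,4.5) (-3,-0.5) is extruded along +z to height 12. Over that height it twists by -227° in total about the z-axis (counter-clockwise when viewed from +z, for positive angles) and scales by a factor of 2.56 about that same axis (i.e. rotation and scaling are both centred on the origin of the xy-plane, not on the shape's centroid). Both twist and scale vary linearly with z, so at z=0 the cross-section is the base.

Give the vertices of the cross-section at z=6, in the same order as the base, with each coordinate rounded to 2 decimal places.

Cross-section at z=6: (-3.34,10.18) (-6.07,1.67) (-2.48,-5.71) (5.57,-7.27) (1.31,5.25)

t = z/height = 6/12 = 0.5
s = 1 + (scale-1)·z/height = 1 + (2.56-1)·6/12 = 1.780000
θ = twist·z/height = -227°·6/12 = -113.5000° = -1.980949 rad
cos θ = -0.398749, sin θ = -0.917060 (intermediates below are computed at full precision and shown rounded to 5 d.p.)
v1: (-4.5,-4) → rotate → (-1.87387,5.72177) → ×s → (-3.33549,10.18474) → (-3.34,10.18)
v2: (0.5,-3.5) → rotate → (-3.40908,0.93709) → ×s → (-6.06817,1.66802) → (-6.07,1.67)
v3: (3.5,0) → rotate → (-1.39562,-3.20971) → ×s → (-2.48421,-5.71328) → (-2.48,-5.71)
v4: (2.5,4.5) → rotate → (3.12990,-4.08702) → ×s → (5.57122,-7.27490) → (5.57,-7.27)
v5: (-3,-0.5) → rotate → (0.73772,2.95055) → ×s → (1.31314,5.25199) → (1.31,5.25)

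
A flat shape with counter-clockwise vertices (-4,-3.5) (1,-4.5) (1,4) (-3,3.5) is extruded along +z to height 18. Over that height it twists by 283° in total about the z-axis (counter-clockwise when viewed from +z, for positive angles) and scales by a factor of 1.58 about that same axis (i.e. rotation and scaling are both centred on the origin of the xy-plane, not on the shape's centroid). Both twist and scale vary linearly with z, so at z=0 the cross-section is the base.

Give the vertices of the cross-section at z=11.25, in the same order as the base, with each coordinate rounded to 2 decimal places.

Cross-section at z=11.25: (5.70,4.46) (-1.03,6.20) (-1.66,-5.37) (3.82,-4.98)

t = z/height = 11.25/18 = 0.625
s = 1 + (scale-1)·z/height = 1 + (1.58-1)·11.25/18 = 1.362500
θ = twist·z/height = 283°·11.25/18 = 176.8750° = 3.087051 rad
cos θ = -0.998513, sin θ = 0.054515 (intermediates below are computed at full precision and shown rounded to 5 d.p.)
v1: (-4,-3.5) → rotate → (4.18485,3.27674) → ×s → (5.70186,4.46455) → (5.70,4.46)
v2: (1,-4.5) → rotate → (-0.75320,4.54782) → ×s → (-1.02623,6.19641) → (-1.03,6.20)
v3: (1,4) → rotate → (-1.21657,-3.93954) → ×s → (-1.65758,-5.36762) → (-1.66,-5.37)
v4: (-3,3.5) → rotate → (2.80474,-3.65834) → ×s → (3.82146,-4.98449) → (3.82,-4.98)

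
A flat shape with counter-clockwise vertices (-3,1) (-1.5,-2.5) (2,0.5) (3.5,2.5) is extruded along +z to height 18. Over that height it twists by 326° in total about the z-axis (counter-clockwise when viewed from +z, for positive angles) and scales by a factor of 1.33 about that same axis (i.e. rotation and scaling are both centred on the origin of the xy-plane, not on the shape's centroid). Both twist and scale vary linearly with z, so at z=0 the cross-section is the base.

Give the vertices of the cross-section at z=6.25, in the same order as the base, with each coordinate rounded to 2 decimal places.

Cross-section at z=6.25: (0.29,-3.51) (3.22,-0.44) (-1.39,1.83) (-4.10,2.49)

t = z/height = 6.25/18 = 0.347222
s = 1 + (scale-1)·z/height = 1 + (1.33-1)·6.25/18 = 1.114583
θ = twist·z/height = 326°·6.25/18 = 113.1944° = 1.975616 rad
cos θ = -0.393853, sin θ = 0.919174 (intermediates below are computed at full precision and shown rounded to 5 d.p.)
v1: (-3,1) → rotate → (0.26238,-3.15137) → ×s → (0.29245,-3.51247) → (0.29,-3.51)
v2: (-1.5,-2.5) → rotate → (2.88871,-0.39413) → ×s → (3.21971,-0.43929) → (3.22,-0.44)
v3: (2,0.5) → rotate → (-1.24729,1.64142) → ×s → (-1.39021,1.82950) → (-1.39,1.83)
v4: (3.5,2.5) → rotate → (-3.67642,2.23248) → ×s → (-4.09767,2.48828) → (-4.10,2.49)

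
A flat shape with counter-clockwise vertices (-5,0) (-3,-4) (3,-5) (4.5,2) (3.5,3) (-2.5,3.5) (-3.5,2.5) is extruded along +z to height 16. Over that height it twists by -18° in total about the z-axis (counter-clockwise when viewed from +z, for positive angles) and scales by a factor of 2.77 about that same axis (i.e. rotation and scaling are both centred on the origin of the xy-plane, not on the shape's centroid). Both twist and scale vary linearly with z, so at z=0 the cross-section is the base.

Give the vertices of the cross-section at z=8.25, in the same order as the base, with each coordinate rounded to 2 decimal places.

Cross-section at z=8.25: (-9.44,1.54) (-6.90,-6.63) (4.12,-10.36) (9.11,2.39) (7.53,4.58) (-3.64,7.38) (-5.84,5.80)

t = z/height = 8.25/16 = 0.515625
s = 1 + (scale-1)·z/height = 1 + (2.77-1)·8.25/16 = 1.912656
θ = twist·z/height = -18°·8.25/16 = -9.2813° = -0.161988 rad
cos θ = 0.986909, sin θ = -0.161281 (intermediates below are computed at full precision and shown rounded to 5 d.p.)
v1: (-5,0) → rotate → (-4.93454,0.80640) → ×s → (-9.43808,1.54237) → (-9.44,1.54)
v2: (-3,-4) → rotate → (-3.60585,-3.46379) → ×s → (-6.89675,-6.62504) → (-6.90,-6.63)
v3: (3,-5) → rotate → (2.15432,-5.41839) → ×s → (4.12048,-10.36351) → (4.12,-10.36)
v4: (4.5,2) → rotate → (4.76365,1.24805) → ×s → (9.11123,2.38710) → (9.11,2.39)
v5: (3.5,3) → rotate → (3.93802,2.39624) → ×s → (7.53208,4.58319) → (7.53,4.58)
v6: (-2.5,3.5) → rotate → (-1.90279,3.85738) → ×s → (-3.63938,7.37785) → (-3.64,7.38)
v7: (-3.5,2.5) → rotate → (-3.05098,3.03175) → ×s → (-5.83547,5.79870) → (-5.84,5.80)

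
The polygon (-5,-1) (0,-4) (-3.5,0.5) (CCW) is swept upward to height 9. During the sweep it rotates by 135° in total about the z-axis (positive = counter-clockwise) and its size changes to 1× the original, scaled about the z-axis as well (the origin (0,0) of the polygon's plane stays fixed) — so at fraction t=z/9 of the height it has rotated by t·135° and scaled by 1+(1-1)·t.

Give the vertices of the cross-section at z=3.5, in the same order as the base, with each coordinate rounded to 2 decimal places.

Cross-section at z=3.5: (-2.25,-4.58) (3.17,-2.44) (-2.53,-2.47)

t = z/height = 3.5/9 = 0.388889
s = 1 + (scale-1)·z/height = 1 + (1-1)·3.5/9 = 1.000000
θ = twist·z/height = 135°·3.5/9 = 52.5000° = 0.916298 rad
cos θ = 0.608761, sin θ = 0.793353 (intermediates below are computed at full precision and shown rounded to 5 d.p.)
v1: (-5,-1) → rotate → (-2.25045,-4.57553) → ×s → (-2.25045,-4.57553) → (-2.25,-4.58)
v2: (0,-4) → rotate → (3.17341,-2.43505) → ×s → (3.17341,-2.43505) → (3.17,-2.44)
v3: (-3.5,0.5) → rotate → (-2.52734,-2.47236) → ×s → (-2.52734,-2.47236) → (-2.53,-2.47)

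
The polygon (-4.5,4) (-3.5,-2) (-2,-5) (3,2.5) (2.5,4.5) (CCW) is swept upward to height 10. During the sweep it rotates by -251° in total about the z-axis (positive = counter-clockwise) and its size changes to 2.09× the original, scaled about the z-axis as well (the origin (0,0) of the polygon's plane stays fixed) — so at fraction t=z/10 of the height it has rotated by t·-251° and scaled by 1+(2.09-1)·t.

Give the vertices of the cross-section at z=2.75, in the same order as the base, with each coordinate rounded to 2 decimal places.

Cross-section at z=2.75: (2.76,7.32) (-4.06,3.32) (-7.00,0.10) (4.43,-2.48) (6.62,-0.94)

t = z/height = 2.75/10 = 0.275
s = 1 + (scale-1)·z/height = 1 + (2.09-1)·2.75/10 = 1.299750
θ = twist·z/height = -251°·2.75/10 = -69.0250° = -1.204714 rad
cos θ = 0.357961, sin θ = -0.933737 (intermediates below are computed at full precision and shown rounded to 5 d.p.)
v1: (-4.5,4) → rotate → (2.12412,5.63366) → ×s → (2.76083,7.32235) → (2.76,7.32)
v2: (-3.5,-2) → rotate → (-3.12034,2.55216) → ×s → (-4.05566,3.31717) → (-4.06,3.32)
v3: (-2,-5) → rotate → (-5.38460,0.07767) → ×s → (-6.99864,0.10095) → (-7.00,0.10)
v4: (3,2.5) → rotate → (3.40822,-1.90631) → ×s → (4.42984,-2.47772) → (4.43,-2.48)
v5: (2.5,4.5) → rotate → (5.09672,-0.72352) → ×s → (6.62446,-0.94039) → (6.62,-0.94)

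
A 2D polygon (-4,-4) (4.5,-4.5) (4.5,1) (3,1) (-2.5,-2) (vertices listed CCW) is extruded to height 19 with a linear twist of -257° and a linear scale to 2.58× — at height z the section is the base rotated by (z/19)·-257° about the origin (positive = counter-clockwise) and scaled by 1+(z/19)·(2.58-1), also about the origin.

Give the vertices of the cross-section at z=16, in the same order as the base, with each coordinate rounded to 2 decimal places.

t = z/height = 16/19 = 0.842105
s = 1 + (scale-1)·z/height = 1 + (2.58-1)·16/19 = 2.330526
θ = twist·z/height = -257°·16/19 = -216.4211° = -3.777260 rad
cos θ = -0.804676, sin θ = 0.593715 (intermediates below are computed at full precision and shown rounded to 5 d.p.)
v1: (-4,-4) → rotate → (5.59356,0.84384) → ×s → (13.03594,1.96660) → (13.04,1.97)
v2: (4.5,-4.5) → rotate → (-0.94932,6.29276) → ×s → (-2.21243,14.66543) → (-2.21,14.67)
v3: (4.5,1) → rotate → (-4.21476,1.86704) → ×s → (-9.82260,4.35119) → (-9.82,4.35)
v4: (3,1) → rotate → (-3.00774,0.97647) → ×s → (-7.00962,2.27568) → (-7.01,2.28)
v5: (-2.5,-2) → rotate → (3.19912,0.12506) → ×s → (7.45563,0.29147) → (7.46,0.29)

Cross-section at z=16: (13.04,1.97) (-2.21,14.67) (-9.82,4.35) (-7.01,2.28) (7.46,0.29)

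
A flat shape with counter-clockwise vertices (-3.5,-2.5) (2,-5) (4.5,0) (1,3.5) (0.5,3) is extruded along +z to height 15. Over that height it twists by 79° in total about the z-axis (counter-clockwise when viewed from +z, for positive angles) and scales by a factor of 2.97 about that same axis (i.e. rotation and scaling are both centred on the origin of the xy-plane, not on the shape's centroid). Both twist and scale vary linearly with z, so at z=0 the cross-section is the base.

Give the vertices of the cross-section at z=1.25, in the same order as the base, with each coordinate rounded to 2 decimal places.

Cross-section at z=1.25: (-3.71,-3.36) (2.98,-5.52) (5.20,0.60) (0.69,4.18) (0.18,3.54)

t = z/height = 1.25/15 = 0.0833333
s = 1 + (scale-1)·z/height = 1 + (2.97-1)·1.25/15 = 1.164167
θ = twist·z/height = 79°·1.25/15 = 6.5833° = 0.114901 rad
cos θ = 0.993406, sin θ = 0.114648 (intermediates below are computed at full precision and shown rounded to 5 d.p.)
v1: (-3.5,-2.5) → rotate → (-3.19030,-2.88478) → ×s → (-3.71404,-3.35837) → (-3.71,-3.36)
v2: (2,-5) → rotate → (2.56005,-4.73773) → ×s → (2.98033,-5.51551) → (2.98,-5.52)
v3: (4.5,0) → rotate → (4.47033,0.51592) → ×s → (5.20421,0.60061) → (5.20,0.60)
v4: (1,3.5) → rotate → (0.59214,3.59157) → ×s → (0.68935,4.18119) → (0.69,4.18)
v5: (0.5,3) → rotate → (0.15276,3.03754) → ×s → (0.17784,3.53621) → (0.18,3.54)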